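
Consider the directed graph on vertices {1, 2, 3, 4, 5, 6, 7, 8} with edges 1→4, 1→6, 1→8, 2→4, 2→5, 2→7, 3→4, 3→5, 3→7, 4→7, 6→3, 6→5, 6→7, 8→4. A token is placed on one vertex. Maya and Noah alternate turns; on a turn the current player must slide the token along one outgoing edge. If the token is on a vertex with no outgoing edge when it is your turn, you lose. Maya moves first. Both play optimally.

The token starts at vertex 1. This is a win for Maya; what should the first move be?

Positions with no move are L. A position that does have a move is losing for the player to move precisely when every available move leads to a winning position for the opponent. Fill in the labels:
Every edge goes from a vertex to one that appears earlier in the order 5, 7, 4, 8, 2, 3, 6, 1, so processing vertices in that order labels each vertex after all of its successors.
5: no outgoing edge → L
7: no outgoing edge → L
4: can move to 7, which is L ⇒ W
8: the only move is to 4(W), a W ⇒ L
2: can move to 7, which is L ⇒ W
3: can move to 7, which is L ⇒ W
6: can move to 7, which is L ⇒ W
1: can move to 8, which is L ⇒ W
From 1, the L positions reachable in one move are: 8.

Move to 8.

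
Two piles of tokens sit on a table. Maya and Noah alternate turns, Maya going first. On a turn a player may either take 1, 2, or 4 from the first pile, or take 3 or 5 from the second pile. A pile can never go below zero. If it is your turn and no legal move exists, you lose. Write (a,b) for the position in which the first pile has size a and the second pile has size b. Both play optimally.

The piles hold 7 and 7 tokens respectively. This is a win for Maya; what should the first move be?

Work bottom-up. With no move the player to move loses. Otherwise the position is W if at least one move leads to an L position for the opponent, and L if every move leads to a W.
No move ever increases a pile, so every position that can arise here has a ≤ 7 and b ≤ 7; it is enough to label the cells with 0 ≤ a ≤ 7 and 0 ≤ b ≤ 7.
Every move lowers a or b (never raises either), so fill the grid row by row in increasing a, and left to right within a row: each cell's successors are then already labelled.
      b=0  b=1  b=2  b=3  b=4  b=5  b=6  b=7
a=0:    L    L    L    W    W    W    W    W
a=1:    W    W    W    L    L    L    W    W
a=2:    W    W    W    W    W    W    L    L
a=3:    L    L    L    W    W    W    W    W
a=4:    W    W    W    L    L    L    W    W
a=5:    W    W    W    W    W    W    L    L
a=6:    L    L    L    W    W    W    W    W
a=7:    W    W    W    L    L    L    W    W
Cells with no legal move (terminal, hence L): (0,0), (0,1), (0,2).
The remaining L cells, each justified by listing all of its moves:
(1,3): moves to (0,3)(W), (1,0)(W); every one is W ⇒ L
(1,4): moves to (0,4)(W), (1,1)(W); every one is W ⇒ L
(1,5): moves to (0,5)(W), (1,2)(W), (1,0)(W); every one is W ⇒ L
(2,6): moves to (1,6)(W), (0,6)(W), (2,3)(W), (2,1)(W); every one is W ⇒ L
(2,7): moves to (1,7)(W), (0,7)(W), (2,4)(W), (2,2)(W); every one is W ⇒ L
(3,0): moves to (2,0)(W), (1,0)(W); every one is W ⇒ L
(3,1): moves to (2,1)(W), (1,1)(W); every one is W ⇒ L
(3,2): moves to (2,2)(W), (1,2)(W); every one is W ⇒ L
(4,3): moves to (3,3)(W), (2,3)(W), (0,3)(W), (4,0)(W); every one is W ⇒ L
(4,4): moves to (3,4)(W), (2,4)(W), (0,4)(W), (4,1)(W); every one is W ⇒ L
(4,5): moves to (3,5)(W), (2,5)(W), (0,5)(W), (4,2)(W), (4,0)(W); every one is W ⇒ L
(5,6): moves to (4,6)(W), (3,6)(W), (1,6)(W), (5,3)(W), (5,1)(W); every one is W ⇒ L
(5,7): moves to (4,7)(W), (3,7)(W), (1,7)(W), (5,4)(W), (5,2)(W); every one is W ⇒ L
(6,0): moves to (5,0)(W), (4,0)(W), (2,0)(W); every one is W ⇒ L
(6,1): moves to (5,1)(W), (4,1)(W), (2,1)(W); every one is W ⇒ L
(6,2): moves to (5,2)(W), (4,2)(W), (2,2)(W); every one is W ⇒ L
(7,3): moves to (6,3)(W), (5,3)(W), (3,3)(W), (7,0)(W); every one is W ⇒ L
(7,4): moves to (6,4)(W), (5,4)(W), (3,4)(W), (7,1)(W); every one is W ⇒ L
(7,5): moves to (6,5)(W), (5,5)(W), (3,5)(W), (7,2)(W), (7,0)(W); every one is W ⇒ L
Every other cell has at least one move into one of the L cells above, so it is W.
From (7,7), the L positions reachable in one move are: (5,7), (7,4). Any move reaching one of these is winning.

Move to (5,7).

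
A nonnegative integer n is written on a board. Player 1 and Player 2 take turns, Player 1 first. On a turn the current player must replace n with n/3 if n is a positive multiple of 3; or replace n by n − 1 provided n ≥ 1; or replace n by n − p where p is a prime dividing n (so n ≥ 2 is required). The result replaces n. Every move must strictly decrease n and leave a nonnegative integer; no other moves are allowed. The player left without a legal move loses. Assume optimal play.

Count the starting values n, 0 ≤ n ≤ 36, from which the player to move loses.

10

Classify positions by backward induction: terminal positions (no move available) are L. From any other position, the mover wins iff some move reaches an L.
n=0: no move → L
n=1: →0(L), so W
n=2: →0(L), so W
n=3: →0(L), so W
n=4: →2(W), 3(W) — all W, so L
n=5: →0(L), so W
n=6: →4(L), so W
n=7: →0(L), so W
n=8: →6(W), 7(W) — all W, so L
n=9: →8(L), so W
n=10: →8(L), so W
n=11: →0(L), so W
n=12: →4(L), so W
n=13: →0(L), so W
n=14: →7(W), 12(W), 13(W) — all W, so L
n=15: →14(L), so W
n=16: →14(L), so W
n=17: →0(L), so W
n=18: →6(W), 15(W), 16(W), 17(W) — all W, so L
n=19: →0(L), so W
n=20: →18(L), so W
n=21: →14(L), so W
n=22: →11(W), 20(W), 21(W) — all W, so L
n=23: →0(L), so W
n=24: →8(L), so W
n=25: →20(W), 24(W) — all W, so L
n=26: →25(L), so W
n=27: →9(W), 24(W), 26(W) — all W, so L
n=28: →27(L), so W
n=29: →0(L), so W
n=30: →25(L), so W
n=31: →0(L), so W
n=32: →30(W), 31(W) — all W, so L
n=33: →22(L), so W
n=34: →32(L), so W
n=35: →28(W), 30(W), 34(W) — all W, so L
n=36: →35(L), so W
L entries with 0 ≤ n ≤ 36: n = 0, 4, 8, 14, 18, 22, 25, 27, 32, 35; that makes 10.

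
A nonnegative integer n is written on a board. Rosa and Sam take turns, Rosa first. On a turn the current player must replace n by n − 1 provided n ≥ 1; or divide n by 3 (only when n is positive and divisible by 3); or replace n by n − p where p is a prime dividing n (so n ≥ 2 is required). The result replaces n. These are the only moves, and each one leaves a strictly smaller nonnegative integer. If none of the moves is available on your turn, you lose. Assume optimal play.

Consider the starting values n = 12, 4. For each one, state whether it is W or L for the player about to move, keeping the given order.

12: W, 4: L

Use the standard recursion: the mover loses at a terminal position; elsewhere, the mover wins exactly when some move hands the opponent an L position.
n=0: no move → L
n=1: reaches L-position 0 → W
n=2: reaches L-position 0 → W
n=3: reaches L-position 0 → W
n=4: only reaches 2(W), 3(W), all W → L
n=5: reaches L-position 0 → W
n=6: reaches L-position 4 → W
n=7: reaches L-position 0 → W
n=8: only reaches 6(W), 7(W), all W → L
n=9: reaches L-position 8 → W
n=10: reaches L-position 8 → W
n=11: reaches L-position 0 → W
n=12: reaches L-position 4 → W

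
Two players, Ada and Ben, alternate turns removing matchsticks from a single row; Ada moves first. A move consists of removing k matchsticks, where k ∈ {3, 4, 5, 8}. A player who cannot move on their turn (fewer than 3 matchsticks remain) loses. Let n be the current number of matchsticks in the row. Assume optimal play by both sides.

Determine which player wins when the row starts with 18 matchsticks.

Ada wins.

Label each position W (a win for the player to move) or L (a loss). A position with no legal move is L; any other position is W exactly when some move reaches an L, and L when every move reaches a W.
n=0: no move → L
n=1: no move → L
n=2: no move → L
n=3: reaches L-position 0 → W
n=4: reaches L-position 1 → W
n=5: reaches L-position 2 → W
n=6: reaches L-position 2 → W
n=7: reaches L-position 2 → W
n=8: reaches L-position 0 → W
n=9: reaches L-position 1 → W
n=10: reaches L-position 2 → W
n=11: only reaches 8(W), 7(W), 6(W), 3(W), all W → L
n=12: only reaches 9(W), 8(W), 7(W), 4(W), all W → L
n=13: only reaches 10(W), 9(W), 8(W), 5(W), all W → L
n=14: reaches L-position 11 → W
n=15: reaches L-position 12 → W
n=16: reaches L-position 13 → W
n=17: reaches L-position 13 → W
n=18: reaches L-position 13 → W
The starting position 18 is W: Ada should remove 5, leaving 13, handing over an L position.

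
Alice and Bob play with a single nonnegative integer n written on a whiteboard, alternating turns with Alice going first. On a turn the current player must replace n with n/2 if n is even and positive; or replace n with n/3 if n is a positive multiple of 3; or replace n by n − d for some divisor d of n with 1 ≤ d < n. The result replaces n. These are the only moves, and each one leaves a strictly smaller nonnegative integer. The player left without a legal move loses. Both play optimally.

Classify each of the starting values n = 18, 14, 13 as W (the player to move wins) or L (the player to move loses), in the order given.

18: W, 14: W, 13: L

Positions with no move are L. A position that does have a move is losing for the player to move precisely when every available move leads to a winning position for the opponent. Fill in the labels:
n=0: no move → L
n=1: no move → L
n=2: reaches L-position 1 → W
n=3: reaches L-position 1 → W
n=4: only reaches 2(W), 3(W), all W → L
n=5: reaches L-position 4 → W
n=6: reaches L-position 4 → W
n=7: only reaches 6(W), which is W → L
n=8: reaches L-position 4 → W
n=9: only reaches 3(W), 6(W), 8(W), all W → L
n=10: reaches L-position 9 → W
n=11: only reaches 10(W), which is W → L
n=12: reaches L-position 4 → W
n=13: only reaches 12(W), which is W → L
n=14: reaches L-position 7 → W
n=15: only reaches 5(W), 10(W), 12(W), 14(W), all W → L
n=16: reaches L-position 15 → W
n=17: only reaches 16(W), which is W → L
n=18: reaches L-position 9 → W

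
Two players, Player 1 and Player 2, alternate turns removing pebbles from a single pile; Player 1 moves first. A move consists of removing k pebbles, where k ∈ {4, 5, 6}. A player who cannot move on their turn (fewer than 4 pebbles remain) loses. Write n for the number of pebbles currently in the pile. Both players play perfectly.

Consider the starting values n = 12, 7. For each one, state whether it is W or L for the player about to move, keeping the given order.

12: L, 7: W

Classify positions by backward induction: terminal positions (no move available) are L. From any other position, the mover wins iff some move reaches an L.
n=0: no move → L
n=1: no move → L
n=2: no move → L
n=3: no move → L
n=4: can move to 0, which is L ⇒ W
n=5: can move to 1, which is L ⇒ W
n=6: can move to 2, which is L ⇒ W
n=7: can move to 3, which is L ⇒ W
n=8: can move to 3, which is L ⇒ W
n=9: can move to 3, which is L ⇒ W
n=10: moves to 6(W), 5(W), 4(W); every one is W ⇒ L
n=11: moves to 7(W), 6(W), 5(W); every one is W ⇒ L
n=12: moves to 8(W), 7(W), 6(W); every one is W ⇒ L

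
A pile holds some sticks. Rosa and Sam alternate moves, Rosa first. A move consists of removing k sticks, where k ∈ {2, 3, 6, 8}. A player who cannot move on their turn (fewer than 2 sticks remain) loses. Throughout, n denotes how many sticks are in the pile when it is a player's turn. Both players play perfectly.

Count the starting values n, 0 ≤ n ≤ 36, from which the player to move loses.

Use the standard recursion: the mover loses at a terminal position; elsewhere, the mover wins exactly when some move hands the opponent an L position.
n=0: no move → L
n=1: no move → L
n=2: →0(L), so W
n=3: →1(L), so W
n=4: →1(L), so W
n=5: →3(W), 2(W) — all W, so L
n=6: →0(L), so W
n=7: →5(L), so W
n=8: →5(L), so W
n=9: →1(L), so W
n=10: →8(W), 7(W), 4(W), 2(W) — all W, so L
n=11: →5(L), so W
n=12: →10(L), so W
n=13: →10(L), so W
n=14: →12(W), 11(W), 8(W), 6(W) — all W, so L
n=15: →13(W), 12(W), 9(W), 7(W) — all W, so L
n=16: →14(L), so W
n=17: →15(L), so W
n=18: →15(L), so W
n=19: →17(W), 16(W), 13(W), 11(W) — all W, so L
n=20: →14(L), so W
n=21: →19(L), so W
n=22: →19(L), so W
n=23: →15(L), so W
n=24: →22(W), 21(W), 18(W), 16(W) — all W, so L
n=25: →19(L), so W
n=26: →24(L), so W
n=27: →24(L), so W
n=28: →26(W), 25(W), 22(W), 20(W) — all W, so L
n=29: →27(W), 26(W), 23(W), 21(W) — all W, so L
n=30: →28(L), so W
n=31: →29(L), so W
n=32: →29(L), so W
n=33: →31(W), 30(W), 27(W), 25(W) — all W, so L
n=34: →28(L), so W
n=35: →33(L), so W
n=36: →33(L), so W
L entries with 0 ≤ n ≤ 36: n = 0, 1, 5, 10, 14, 15, 19, 24, 28, 29, 33; that makes 11.

11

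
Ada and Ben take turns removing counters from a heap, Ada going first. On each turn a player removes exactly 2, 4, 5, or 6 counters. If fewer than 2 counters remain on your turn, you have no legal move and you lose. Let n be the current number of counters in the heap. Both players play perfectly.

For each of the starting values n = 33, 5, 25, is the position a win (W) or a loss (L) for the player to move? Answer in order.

33: L, 5: W, 25: L

Classify positions by backward induction: terminal positions (no move available) are L. From any other position, the mover wins iff some move reaches an L.
n=0: no move → L
n=1: no move → L
n=2: reaches L-position 0 → W
n=3: reaches L-position 1 → W
n=4: reaches L-position 0 → W
n=5: reaches L-position 1 → W
n=6: reaches L-position 1 → W
n=7: reaches L-position 1 → W
n=8: only reaches 6(W), 4(W), 3(W), 2(W), all W → L
n=9: only reaches 7(W), 5(W), 4(W), 3(W), all W → L
n=10: reaches L-position 8 → W
n=11: reaches L-position 9 → W
n=12: reaches L-position 8 → W
n=13: reaches L-position 9 → W
n=14: reaches L-position 9 → W
n=15: reaches L-position 9 → W
n=16: only reaches 14(W), 12(W), 11(W), 10(W), all W → L
n=17: only reaches 15(W), 13(W), 12(W), 11(W), all W → L
n=18: reaches L-position 16 → W
n=19: reaches L-position 17 → W
n=20: reaches L-position 16 → W
n=21: reaches L-position 17 → W
n=22: reaches L-position 17 → W
n=23: reaches L-position 17 → W
n=24: only reaches 22(W), 20(W), 19(W), 18(W), all W → L
n=25: only reaches 23(W), 21(W), 20(W), 19(W), all W → L
n=26: reaches L-position 24 → W
n=27: reaches L-position 25 → W
n=28: reaches L-position 24 → W
n=29: reaches L-position 25 → W
n=30: reaches L-position 25 → W
n=31: reaches L-position 25 → W
n=32: only reaches 30(W), 28(W), 27(W), 26(W), all W → L
n=33: only reaches 31(W), 29(W), 28(W), 27(W), all W → L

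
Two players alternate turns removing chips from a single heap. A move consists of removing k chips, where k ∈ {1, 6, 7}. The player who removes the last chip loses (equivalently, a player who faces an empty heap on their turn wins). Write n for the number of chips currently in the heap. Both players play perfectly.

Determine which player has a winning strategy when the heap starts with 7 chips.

The first player wins.

Compute win/loss labels from the base case upward. A position with no move is W. Any other position is W if it can reach an L in one move, else L.
n=0: no move; the opponent has just taken the last chip and therefore loses → W
n=1: the only move is to 0(W), a W ⇒ L
n=2: can move to 1, which is L ⇒ W
n=3: the only move is to 2(W), a W ⇒ L
n=4: can move to 3, which is L ⇒ W
n=5: the only move is to 4(W), a W ⇒ L
n=6: can move to 5, which is L ⇒ W
n=7: can move to 1, which is L ⇒ W
From 7 the player to move can remove 6, leaving 1, reaching an L position.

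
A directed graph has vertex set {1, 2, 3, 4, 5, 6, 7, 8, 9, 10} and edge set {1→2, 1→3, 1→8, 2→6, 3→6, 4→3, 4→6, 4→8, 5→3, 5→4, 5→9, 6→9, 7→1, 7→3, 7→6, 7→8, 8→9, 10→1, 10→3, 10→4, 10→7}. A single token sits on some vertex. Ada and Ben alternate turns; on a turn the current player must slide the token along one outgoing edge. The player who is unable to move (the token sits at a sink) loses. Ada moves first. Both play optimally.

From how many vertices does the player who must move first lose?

Classify positions by backward induction: terminal positions (no move available) are L. From any other position, the mover wins iff some move reaches an L.
Every edge goes from a vertex to one that appears earlier in the order 9, 6, 2, 3, 8, 1, 4, 5, 7, 10, so processing vertices in that order labels each vertex after all of its successors.
9: no outgoing edge → L
6: →9(L), so W
2: →6(W) only, which is W, so L
3: →6(W) only, which is W, so L
8: →9(L), so W
1: →3(L), so W
4: →3(L), so W
5: →3(L), so W
7: →3(L), so W
10: →3(L), so W
The L vertices are 2, 3, 9; that is 3 in all.

3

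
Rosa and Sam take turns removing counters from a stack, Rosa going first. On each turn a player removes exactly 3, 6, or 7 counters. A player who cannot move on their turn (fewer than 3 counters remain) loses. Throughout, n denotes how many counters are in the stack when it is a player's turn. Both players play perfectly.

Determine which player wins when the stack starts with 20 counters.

Sam wins.

Work bottom-up. With no move the player to move loses. Otherwise the position is W if at least one move leads to an L position for the opponent, and L if every move leads to a W.
n=0: no move → L
n=1: no move → L
n=2: no move → L
n=3: W (go to 0, an L position)
n=4: W (go to 1, an L position)
n=5: W (go to 2, an L position)
n=6: W (go to 0, an L position)
n=7: W (go to 1, an L position)
n=8: W (go to 2, an L position)
n=9: W (go to 2, an L position)
n=10: L (options 7(W), 4(W), 3(W) are all W)
n=11: L (options 8(W), 5(W), 4(W) are all W)
n=12: L (options 9(W), 6(W), 5(W) are all W)
n=13: W (go to 10, an L position)
n=14: W (go to 11, an L position)
n=15: W (go to 12, an L position)
n=16: W (go to 10, an L position)
n=17: W (go to 11, an L position)
n=18: W (go to 12, an L position)
n=19: W (go to 12, an L position)
n=20: L (options 17(W), 14(W), 13(W) are all W)
The starting position 20 is L: whatever Rosa does, the opponent receives a W position.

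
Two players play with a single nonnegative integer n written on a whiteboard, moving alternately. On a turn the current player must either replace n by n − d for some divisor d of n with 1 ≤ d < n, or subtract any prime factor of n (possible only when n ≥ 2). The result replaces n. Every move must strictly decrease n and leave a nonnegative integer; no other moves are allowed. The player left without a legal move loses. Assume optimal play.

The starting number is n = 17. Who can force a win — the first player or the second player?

Positions with no move are L. A position that does have a move is losing for the player to move precisely when every available move leads to a winning position for the opponent. Fill in the labels:
n=0: no move → L
n=1: no move → L
n=2: →0(L), so W
n=3: →0(L), so W
n=4: →2(W), 3(W) — all W, so L
n=5: →0(L), so W
n=6: →4(L), so W
n=7: →0(L), so W
n=8: →4(L), so W
n=9: →6(W), 8(W) — all W, so L
n=10: →9(L), so W
n=11: →0(L), so W
n=12: →9(L), so W
n=13: →0(L), so W
n=14: →7(W), 12(W), 13(W) — all W, so L
n=15: →14(L), so W
n=16: →14(L), so W
n=17: →0(L), so W
The starting position 17 is W: the player to move should move to 0, handing over an L position.

The first player wins.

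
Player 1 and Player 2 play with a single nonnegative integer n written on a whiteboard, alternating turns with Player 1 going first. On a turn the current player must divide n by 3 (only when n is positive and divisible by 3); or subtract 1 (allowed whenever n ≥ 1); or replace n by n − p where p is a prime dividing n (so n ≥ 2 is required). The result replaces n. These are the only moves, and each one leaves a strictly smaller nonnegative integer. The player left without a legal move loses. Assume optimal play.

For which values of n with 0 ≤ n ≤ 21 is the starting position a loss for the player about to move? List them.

Compute win/loss labels from the base case upward. A position with no move is L. Any other position is W if it can reach an L in one move, else L.
n=0: no move → L
n=1: reaches L-position 0 → W
n=2: reaches L-position 0 → W
n=3: reaches L-position 0 → W
n=4: only reaches 2(W), 3(W), all W → L
n=5: reaches L-position 0 → W
n=6: reaches L-position 4 → W
n=7: reaches L-position 0 → W
n=8: only reaches 6(W), 7(W), all W → L
n=9: reaches L-position 8 → W
n=10: reaches L-position 8 → W
n=11: reaches L-position 0 → W
n=12: reaches L-position 4 → W
n=13: reaches L-position 0 → W
n=14: only reaches 7(W), 12(W), 13(W), all W → L
n=15: reaches L-position 14 → W
n=16: reaches L-position 14 → W
n=17: reaches L-position 0 → W
n=18: only reaches 6(W), 15(W), 16(W), 17(W), all W → L
n=19: reaches L-position 0 → W
n=20: reaches L-position 18 → W
n=21: reaches L-position 14 → W
Reading off the rows marked L gives the requested list; there are 5 such values of n.

0, 4, 8, 14, 18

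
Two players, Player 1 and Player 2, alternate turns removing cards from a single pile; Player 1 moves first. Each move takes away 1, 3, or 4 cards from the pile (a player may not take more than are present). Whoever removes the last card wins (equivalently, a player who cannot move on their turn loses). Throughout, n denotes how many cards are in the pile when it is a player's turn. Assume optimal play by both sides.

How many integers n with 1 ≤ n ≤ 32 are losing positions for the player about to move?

9

Build the W/L table. Terminal = L. A non-terminal position is W if it has a move to some L; otherwise it is L.
n=0: no move → L
n=1: reaches L-position 0 → W
n=2: only reaches 1(W), which is W → L
n=3: reaches L-position 2 → W
n=4: reaches L-position 0 → W
n=5: reaches L-position 2 → W
n=6: reaches L-position 2 → W
n=7: only reaches 6(W), 4(W), 3(W), all W → L
n=8: reaches L-position 7 → W
n=9: only reaches 8(W), 6(W), 5(W), all W → L
n=10: reaches L-position 9 → W
n=11: reaches L-position 7 → W
n=12: reaches L-position 9 → W
n=13: reaches L-position 9 → W
n=14: only reaches 13(W), 11(W), 10(W), all W → L
n=15: reaches L-position 14 → W
n=16: only reaches 15(W), 13(W), 12(W), all W → L
n=17: reaches L-position 16 → W
n=18: reaches L-position 14 → W
n=19: reaches L-position 16 → W
n=20: reaches L-position 16 → W
n=21: only reaches 20(W), 18(W), 17(W), all W → L
n=22: reaches L-position 21 → W
n=23: only reaches 22(W), 20(W), 19(W), all W → L
n=24: reaches L-position 23 → W
n=25: reaches L-position 21 → W
n=26: reaches L-position 23 → W
n=27: reaches L-position 23 → W
n=28: only reaches 27(W), 25(W), 24(W), all W → L
n=29: reaches L-position 28 → W
n=30: only reaches 29(W), 27(W), 26(W), all W → L
n=31: reaches L-position 30 → W
n=32: reaches L-position 28 → W
L entries with 1 ≤ n ≤ 32 (n=0 is outside the asked range and is not counted): n = 2, 7, 9, 14, 16, 21, 23, 28, 30; that makes 9.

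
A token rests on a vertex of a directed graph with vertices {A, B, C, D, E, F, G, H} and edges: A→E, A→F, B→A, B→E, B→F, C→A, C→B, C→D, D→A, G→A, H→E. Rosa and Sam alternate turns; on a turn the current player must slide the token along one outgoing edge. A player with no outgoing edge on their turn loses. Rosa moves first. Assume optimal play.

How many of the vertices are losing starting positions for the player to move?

4

Use the standard recursion: the mover loses at a terminal position; elsewhere, the mover wins exactly when some move hands the opponent an L position.
Every edge goes from a vertex to one that appears earlier in the order F, E, A, B, D, H, C, G, so processing vertices in that order labels each vertex after all of its successors.
F: no outgoing edge → L
E: no outgoing edge → L
A: →E(L), so W
B: →E(L), so W
D: →A(W) only, which is W, so L
H: →E(L), so W
C: →D(L), so W
G: →A(W) only, which is W, so L
The L vertices are D, E, F, G; that is 4 in all.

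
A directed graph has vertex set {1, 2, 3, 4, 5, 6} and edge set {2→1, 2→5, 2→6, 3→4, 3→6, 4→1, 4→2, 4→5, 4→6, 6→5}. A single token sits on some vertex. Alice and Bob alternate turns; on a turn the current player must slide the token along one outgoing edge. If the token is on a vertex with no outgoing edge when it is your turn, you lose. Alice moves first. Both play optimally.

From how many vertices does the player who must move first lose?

Build the W/L table. Terminal = L. A non-terminal position is W if it has a move to some L; otherwise it is L.
Every edge goes from a vertex to one that appears earlier in the order 1, 5, 6, 2, 4, 3, so processing vertices in that order labels each vertex after all of its successors.
1: no outgoing edge → L
5: no outgoing edge → L
6: →5(L), so W
2: →5(L), so W
4: →5(L), so W
3: →4(W), 6(W) — all W, so L
The L vertices are 1, 3, 5; that is 3 in all.

3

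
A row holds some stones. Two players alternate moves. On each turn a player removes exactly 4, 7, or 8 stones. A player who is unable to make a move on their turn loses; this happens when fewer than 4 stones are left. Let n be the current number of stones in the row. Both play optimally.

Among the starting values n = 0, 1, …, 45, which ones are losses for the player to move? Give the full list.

0, 1, 2, 3, 12, 13, 14, 15, 24, 25, 26, 27, 36, 37, 38, 39

Build the W/L table. Terminal = L. A non-terminal position is W if it has a move to some L; otherwise it is L.
n=0: no move → L
n=1: no move → L
n=2: no move → L
n=3: no move → L
n=4: W (go to 0, an L position)
n=5: W (go to 1, an L position)
n=6: W (go to 2, an L position)
n=7: W (go to 3, an L position)
n=8: W (go to 1, an L position)
n=9: W (go to 2, an L position)
n=10: W (go to 3, an L position)
n=11: W (go to 3, an L position)
n=12: L (options 8(W), 5(W), 4(W) are all W)
n=13: L (options 9(W), 6(W), 5(W) are all W)
n=14: L (options 10(W), 7(W), 6(W) are all W)
n=15: L (options 11(W), 8(W), 7(W) are all W)
n=16: W (go to 12, an L position)
n=17: W (go to 13, an L position)
n=18: W (go to 14, an L position)
n=19: W (go to 15, an L position)
n=20: W (go to 13, an L position)
n=21: W (go to 14, an L position)
n=22: W (go to 15, an L position)
n=23: W (go to 15, an L position)
n=24: L (options 20(W), 17(W), 16(W) are all W)
n=25: L (options 21(W), 18(W), 17(W) are all W)
n=26: L (options 22(W), 19(W), 18(W) are all W)
n=27: L (options 23(W), 20(W), 19(W) are all W)
n=28: W (go to 24, an L position)
n=29: W (go to 25, an L position)
n=30: W (go to 26, an L position)
n=31: W (go to 27, an L position)
n=32: W (go to 25, an L position)
n=33: W (go to 26, an L position)
n=34: W (go to 27, an L position)
n=35: W (go to 27, an L position)
n=36: L (options 32(W), 29(W), 28(W) are all W)
n=37: L (options 33(W), 30(W), 29(W) are all W)
n=38: L (options 34(W), 31(W), 30(W) are all W)
n=39: L (options 35(W), 32(W), 31(W) are all W)
n=40: W (go to 36, an L position)
n=41: W (go to 37, an L position)
n=42: W (go to 38, an L position)
n=43: W (go to 39, an L position)
n=44: W (go to 37, an L position)
n=45: W (go to 38, an L position)
The losing starting values of n are exactly the entries labelled L in this table (16 of them).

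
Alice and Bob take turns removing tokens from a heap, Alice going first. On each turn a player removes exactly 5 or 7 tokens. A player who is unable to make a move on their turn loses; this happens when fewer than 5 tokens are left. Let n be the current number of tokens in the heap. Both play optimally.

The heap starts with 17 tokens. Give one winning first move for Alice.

Remove 5, leaving 12.

Use the standard recursion: the mover loses at a terminal position; elsewhere, the mover wins exactly when some move hands the opponent an L position.
n=0: no move → L
n=1: no move → L
n=2: no move → L
n=3: no move → L
n=4: no move → L
n=5: reaches L-position 0 → W
n=6: reaches L-position 1 → W
n=7: reaches L-position 2 → W
n=8: reaches L-position 3 → W
n=9: reaches L-position 4 → W
n=10: reaches L-position 3 → W
n=11: reaches L-position 4 → W
n=12: only reaches 7(W), 5(W), all W → L
n=13: only reaches 8(W), 6(W), all W → L
n=14: only reaches 9(W), 7(W), all W → L
n=15: only reaches 10(W), 8(W), all W → L
n=16: only reaches 11(W), 9(W), all W → L
n=17: reaches L-position 12 → W
From 17, the L positions reachable in one move are: 12.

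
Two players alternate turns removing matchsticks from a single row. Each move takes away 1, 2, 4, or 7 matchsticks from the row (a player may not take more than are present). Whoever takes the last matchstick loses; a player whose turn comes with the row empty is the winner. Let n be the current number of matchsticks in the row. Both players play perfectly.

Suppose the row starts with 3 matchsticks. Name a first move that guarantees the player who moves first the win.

Work bottom-up. With no move the player to move wins. Otherwise the position is W if at least one move leads to an L position for the opponent, and L if every move leads to a W.
n=0: no move; the opponent has just taken the last matchstick and therefore loses → W
n=1: →0(W) only, which is W, so L
n=2: →1(L), so W
n=3: →1(L), so W
From 3, the L positions reachable in one move are: 1.

Remove 2, leaving 1.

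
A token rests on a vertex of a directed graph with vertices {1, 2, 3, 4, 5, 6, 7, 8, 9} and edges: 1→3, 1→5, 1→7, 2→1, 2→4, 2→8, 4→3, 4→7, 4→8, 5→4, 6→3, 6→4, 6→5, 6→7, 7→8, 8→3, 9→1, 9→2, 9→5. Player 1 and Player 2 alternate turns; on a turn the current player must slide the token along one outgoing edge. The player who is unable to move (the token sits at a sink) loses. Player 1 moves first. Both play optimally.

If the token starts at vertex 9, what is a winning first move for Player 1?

Work bottom-up. With no move the player to move loses. Otherwise the position is W if at least one move leads to an L position for the opponent, and L if every move leads to a W.
Every edge goes from a vertex to one that appears earlier in the order 3, 8, 7, 4, 5, 1, 6, 2, 9, so processing vertices in that order labels each vertex after all of its successors.
3: no outgoing edge → L
8: reaches L-position 3 → W
7: only reaches 8(W), which is W → L
4: reaches L-position 7 → W
5: only reaches 4(W), which is W → L
1: reaches L-position 5 → W
6: reaches L-position 5 → W
2: only reaches 1(W), 4(W), 8(W), all W → L
9: reaches L-position 2 → W
From 9, the L positions reachable in one move are: 2, 5. Any move reaching one of these is winning.

Move to 2.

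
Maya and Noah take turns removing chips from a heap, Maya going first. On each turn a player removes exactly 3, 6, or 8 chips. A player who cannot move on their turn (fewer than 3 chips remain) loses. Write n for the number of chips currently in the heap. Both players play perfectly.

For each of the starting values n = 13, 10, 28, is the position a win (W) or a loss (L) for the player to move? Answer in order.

13: L, 10: W, 28: W

Use the standard recursion: the mover loses at a terminal position; elsewhere, the mover wins exactly when some move hands the opponent an L position.
n=0: no move → L
n=1: no move → L
n=2: no move → L
n=3: can move to 0, which is L ⇒ W
n=4: can move to 1, which is L ⇒ W
n=5: can move to 2, which is L ⇒ W
n=6: can move to 0, which is L ⇒ W
n=7: can move to 1, which is L ⇒ W
n=8: can move to 2, which is L ⇒ W
n=9: can move to 1, which is L ⇒ W
n=10: can move to 2, which is L ⇒ W
n=11: moves to 8(W), 5(W), 3(W); every one is W ⇒ L
n=12: moves to 9(W), 6(W), 4(W); every one is W ⇒ L
n=13: moves to 10(W), 7(W), 5(W); every one is W ⇒ L
n=14: can move to 11, which is L ⇒ W
n=15: can move to 12, which is L ⇒ W
n=16: can move to 13, which is L ⇒ W
n=17: can move to 11, which is L ⇒ W
n=18: can move to 12, which is L ⇒ W
n=19: can move to 13, which is L ⇒ W
n=20: can move to 12, which is L ⇒ W
n=21: can move to 13, which is L ⇒ W
n=22: moves to 19(W), 16(W), 14(W); every one is W ⇒ L
n=23: moves to 20(W), 17(W), 15(W); every one is W ⇒ L
n=24: moves to 21(W), 18(W), 16(W); every one is W ⇒ L
n=25: can move to 22, which is L ⇒ W
n=26: can move to 23, which is L ⇒ W
n=27: can move to 24, which is L ⇒ W
n=28: can move to 22, which is L ⇒ W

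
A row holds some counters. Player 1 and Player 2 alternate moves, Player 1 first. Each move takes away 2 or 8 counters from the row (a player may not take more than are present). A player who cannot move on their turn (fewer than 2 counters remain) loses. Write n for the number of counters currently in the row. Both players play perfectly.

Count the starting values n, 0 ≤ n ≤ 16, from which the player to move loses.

Positions with no move are L. A position that does have a move is losing for the player to move precisely when every available move leads to a winning position for the opponent. Fill in the labels:
n=0: no move → L
n=1: no move → L
n=2: reaches L-position 0 → W
n=3: reaches L-position 1 → W
n=4: only reaches 2(W), which is W → L
n=5: only reaches 3(W), which is W → L
n=6: reaches L-position 4 → W
n=7: reaches L-position 5 → W
n=8: reaches L-position 0 → W
n=9: reaches L-position 1 → W
n=10: only reaches 8(W), 2(W), all W → L
n=11: only reaches 9(W), 3(W), all W → L
n=12: reaches L-position 10 → W
n=13: reaches L-position 11 → W
n=14: only reaches 12(W), 6(W), all W → L
n=15: only reaches 13(W), 7(W), all W → L
n=16: reaches L-position 14 → W
L entries with 0 ≤ n ≤ 16: n = 0, 1, 4, 5, 10, 11, 14, 15; that makes 8.

8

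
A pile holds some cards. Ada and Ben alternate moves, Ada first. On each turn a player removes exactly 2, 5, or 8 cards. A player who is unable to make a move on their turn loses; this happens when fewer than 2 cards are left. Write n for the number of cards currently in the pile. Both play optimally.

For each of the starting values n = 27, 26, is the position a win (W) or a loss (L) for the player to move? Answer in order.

Build the W/L table. Terminal = L. A non-terminal position is W if it has a move to some L; otherwise it is L.
n=0: no move → L
n=1: no move → L
n=2: →0(L), so W
n=3: →1(L), so W
n=4: →2(W) only, which is W, so L
n=5: →0(L), so W
n=6: →4(L), so W
n=7: →5(W), 2(W) — all W, so L
n=8: →0(L), so W
n=9: →7(L), so W
n=10: →8(W), 5(W), 2(W) — all W, so L
n=11: →9(W), 6(W), 3(W) — all W, so L
n=12: →10(L), so W
n=13: →11(L), so W
n=14: →12(W), 9(W), 6(W) — all W, so L
n=15: →10(L), so W
n=16: →14(L), so W
n=17: →15(W), 12(W), 9(W) — all W, so L
n=18: →10(L), so W
n=19: →17(L), so W
n=20: →18(W), 15(W), 12(W) — all W, so L
n=21: →19(W), 16(W), 13(W) — all W, so L
n=22: →20(L), so W
n=23: →21(L), so W
n=24: →22(W), 19(W), 16(W) — all W, so L
n=25: →20(L), so W
n=26: →24(L), so W
n=27: →25(W), 22(W), 19(W) — all W, so L

27: L, 26: W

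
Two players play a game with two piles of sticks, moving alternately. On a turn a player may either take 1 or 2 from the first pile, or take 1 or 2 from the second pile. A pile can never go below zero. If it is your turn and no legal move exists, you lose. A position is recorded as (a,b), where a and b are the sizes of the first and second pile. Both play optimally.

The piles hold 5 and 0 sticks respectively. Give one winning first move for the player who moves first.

Compute win/loss labels from the base case upward. A position with no move is L. Any other position is W if it can reach an L in one move, else L.
No move ever increases a pile, so every position that can arise here has a ≤ 5 and b ≤ 0; it is enough to label the cells with 0 ≤ a ≤ 5 and 0 ≤ b ≤ 0.
Every move lowers a or b (never raises either), so fill the grid row by row in increasing a, and left to right within a row: each cell's successors are then already labelled.
      b=0
a=0:    L
a=1:    W
a=2:    W
a=3:    L
a=4:    W
a=5:    W
Cells with no legal move (terminal, hence L): (0,0).
The remaining L cells, each justified by listing all of its moves:
(3,0): moves to (2,0)(W), (1,0)(W); every one is W ⇒ L
Every other cell has at least one move into one of the L cells above, so it is W.
From (5,0), the L positions reachable in one move are: (3,0).

Move to (3,0).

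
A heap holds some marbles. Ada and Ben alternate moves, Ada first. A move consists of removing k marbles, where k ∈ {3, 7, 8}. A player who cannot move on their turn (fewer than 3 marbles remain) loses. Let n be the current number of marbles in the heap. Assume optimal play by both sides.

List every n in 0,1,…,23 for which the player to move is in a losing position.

Positions with no move are L. A position that does have a move is losing for the player to move precisely when every available move leads to a winning position for the opponent. Fill in the labels:
n=0: no move → L
n=1: no move → L
n=2: no move → L
n=3: W (go to 0, an L position)
n=4: W (go to 1, an L position)
n=5: W (go to 2, an L position)
n=6: L (sole option 3(W) is W)
n=7: W (go to 0, an L position)
n=8: W (go to 1, an L position)
n=9: W (go to 6, an L position)
n=10: W (go to 2, an L position)
n=11: L (options 8(W), 4(W), 3(W) are all W)
n=12: L (options 9(W), 5(W), 4(W) are all W)
n=13: W (go to 6, an L position)
n=14: W (go to 11, an L position)
n=15: W (go to 12, an L position)
n=16: L (options 13(W), 9(W), 8(W) are all W)
n=17: L (options 14(W), 10(W), 9(W) are all W)
n=18: W (go to 11, an L position)
n=19: W (go to 16, an L position)
n=20: W (go to 17, an L position)
n=21: L (options 18(W), 14(W), 13(W) are all W)
n=22: L (options 19(W), 15(W), 14(W) are all W)
n=23: W (go to 16, an L position)
The losing starting values of n are exactly the entries labelled L in this table (10 of them).

0, 1, 2, 6, 11, 12, 16, 17, 21, 22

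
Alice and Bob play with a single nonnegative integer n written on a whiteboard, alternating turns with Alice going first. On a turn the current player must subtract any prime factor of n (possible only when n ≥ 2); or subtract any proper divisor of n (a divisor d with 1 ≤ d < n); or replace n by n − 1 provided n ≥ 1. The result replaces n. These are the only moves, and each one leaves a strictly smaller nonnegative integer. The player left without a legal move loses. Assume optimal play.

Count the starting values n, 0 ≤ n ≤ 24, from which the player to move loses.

5

Use the standard recursion: the mover loses at a terminal position; elsewhere, the mover wins exactly when some move hands the opponent an L position.
n=0: no move → L
n=1: W (go to 0, an L position)
n=2: W (go to 0, an L position)
n=3: W (go to 0, an L position)
n=4: L (options 2(W), 3(W) are all W)
n=5: W (go to 0, an L position)
n=6: W (go to 4, an L position)
n=7: W (go to 0, an L position)
n=8: W (go to 4, an L position)
n=9: L (options 6(W), 8(W) are all W)
n=10: W (go to 9, an L position)
n=11: W (go to 0, an L position)
n=12: W (go to 9, an L position)
n=13: W (go to 0, an L position)
n=14: L (options 7(W), 12(W), 13(W) are all W)
n=15: W (go to 14, an L position)
n=16: W (go to 14, an L position)
n=17: W (go to 0, an L position)
n=18: W (go to 9, an L position)
n=19: W (go to 0, an L position)
n=20: L (options 10(W), 15(W), 16(W), 18(W), 19(W) are all W)
n=21: W (go to 14, an L position)
n=22: W (go to 20, an L position)
n=23: W (go to 0, an L position)
n=24: W (go to 20, an L position)
L entries with 0 ≤ n ≤ 24: n = 0, 4, 9, 14, 20; that makes 5.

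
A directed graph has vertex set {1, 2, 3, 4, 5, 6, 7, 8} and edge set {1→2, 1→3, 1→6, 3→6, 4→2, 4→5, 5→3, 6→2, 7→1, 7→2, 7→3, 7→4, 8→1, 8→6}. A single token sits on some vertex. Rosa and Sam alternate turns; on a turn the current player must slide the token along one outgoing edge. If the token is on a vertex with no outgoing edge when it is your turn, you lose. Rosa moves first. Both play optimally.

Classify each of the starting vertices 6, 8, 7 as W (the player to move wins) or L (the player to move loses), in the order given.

6: W, 8: L, 7: W

Positions with no move are L. A position that does have a move is losing for the player to move precisely when every available move leads to a winning position for the opponent. Fill in the labels:
Every edge goes from a vertex to one that appears earlier in the order 2, 6, 3, 5, 4, 1, 8, 7, so processing vertices in that order labels each vertex after all of its successors.
2: no outgoing edge → L
6: →2(L), so W
3: →6(W) only, which is W, so L
5: →3(L), so W
4: →2(L), so W
1: →3(L), so W
8: →1(W), 6(W) — all W, so L
7: →3(L), so W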